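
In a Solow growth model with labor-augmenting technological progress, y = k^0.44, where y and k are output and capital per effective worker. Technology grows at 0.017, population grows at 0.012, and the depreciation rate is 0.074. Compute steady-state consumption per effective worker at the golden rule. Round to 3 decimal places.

Capital per effective worker breaks even when investment replaces (n + g + δ)·k; here n + g + δ = 0.103.
Maximizing c = f(k) − (n+g+δ)·k gives f'(k) = n+g+δ, i.e. 0.44·k^(0.44−1) = 0.103, so k_gold = (0.44/0.103)^(1/0.56) ≈ 13.3690.
y_gold = 13.3690^0.44 ≈ 3.1296.
c_gold = y_gold − (n+g+δ)·k_gold = 3.1296 − 0.103·13.3690 ≈ 1.7526.

c_gold ≈ 1.753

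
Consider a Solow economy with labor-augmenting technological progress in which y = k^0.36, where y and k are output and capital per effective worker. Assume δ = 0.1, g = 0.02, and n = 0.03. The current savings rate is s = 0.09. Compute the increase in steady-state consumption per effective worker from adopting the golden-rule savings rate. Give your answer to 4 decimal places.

Δc ≈ 0.3645

The effective depreciation rate is n + g + δ = 0.03 + 0.02 + 0.1 = 0.15.
Current steady state (s = 0.09): k* = (0.09/0.15)^(1/0.64) ≈ 0.4502, y* = 0.4502^0.36 ≈ 0.7503, c* = (1−0.09)·0.7503 ≈ 0.6827.
Maximizing c = f(k) − (n+g+δ)·k gives f'(k) = n+g+δ, i.e. 0.36·k^(0.36−1) = 0.15, so k_gold = (0.36/0.15)^(1/0.64) ≈ 3.9272.
y_gold = 3.9272^0.36 ≈ 1.6363, c_gold = y_gold − 0.15·k_gold ≈ 1.0472.
Gain: Δc = 1.0472 − 0.6827 ≈ 0.3645.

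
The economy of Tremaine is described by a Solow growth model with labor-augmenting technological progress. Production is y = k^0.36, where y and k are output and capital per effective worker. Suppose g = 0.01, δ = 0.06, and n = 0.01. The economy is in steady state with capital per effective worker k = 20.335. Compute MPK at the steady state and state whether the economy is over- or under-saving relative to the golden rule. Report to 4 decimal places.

over-saving; MPK ≈ 0.0524

Break-even investment rate: n + g + δ = 0.01 + 0.01 + 0.06 = 0.08.
MPK = 0.36·k^(0.36−1) = 0.36·20.335^(-0.64) ≈ 0.0524.
MPK < 0.08, so the economy is dynamically inefficient (over-saving).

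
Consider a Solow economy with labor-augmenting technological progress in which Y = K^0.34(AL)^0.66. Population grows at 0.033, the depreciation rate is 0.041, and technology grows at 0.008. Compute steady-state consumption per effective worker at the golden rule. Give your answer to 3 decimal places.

c_gold ≈ 1.373

Capital per effective worker breaks even when investment replaces (n + g + δ)·k; here n + g + δ = 0.082.
At the golden rule the marginal product of capital equals n+g+δ: 0.34·k^(0.34−1) = 0.082. Solving, k_gold = (0.34/0.082)^(1/0.66) ≈ 8.6269.
y_gold = 8.6269^0.34 ≈ 2.0806.
c_gold = y_gold − (n+g+δ)·k_gold = 2.0806 − 0.082·8.6269 ≈ 1.3732.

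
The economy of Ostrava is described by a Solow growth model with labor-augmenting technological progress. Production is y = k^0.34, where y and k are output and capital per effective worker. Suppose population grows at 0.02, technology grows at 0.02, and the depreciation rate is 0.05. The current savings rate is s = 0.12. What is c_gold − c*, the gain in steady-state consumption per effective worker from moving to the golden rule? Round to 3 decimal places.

n + g + δ = 0.02 + 0.02 + 0.05 = 0.09.
Current steady state (s = 0.12): k* = (0.12/0.09)^(1/0.66) ≈ 1.5463, y* = 1.5463^0.34 ≈ 1.1597, c* = (1−0.12)·1.1597 ≈ 1.0206.
At the golden rule the marginal product of capital equals n+g+δ: 0.34·k^(0.34−1) = 0.09. Solving, k_gold = (0.34/0.09)^(1/0.66) ≈ 7.4920.
y_gold = 7.4920^0.34 ≈ 1.9832, c_gold = y_gold − 0.09·k_gold ≈ 1.3089.
Gain: Δc = 1.3089 − 1.0206 ≈ 0.2883.

Δc ≈ 0.288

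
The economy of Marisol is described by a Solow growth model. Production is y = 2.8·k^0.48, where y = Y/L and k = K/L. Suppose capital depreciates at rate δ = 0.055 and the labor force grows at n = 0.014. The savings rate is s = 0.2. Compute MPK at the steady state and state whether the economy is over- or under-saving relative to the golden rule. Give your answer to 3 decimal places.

Break-even investment rate: n + δ = 0.014 + 0.055 = 0.069.
Steady-state k*: s·A·k^0.48 = 0.069·k gives k* = (0.2·2.8/0.069)^(1/0.52) ≈ 56.0698.
MPK = 0.48·2.8·56.0698^(-0.52) ≈ 0.1656.
MPK > n+δ = 0.069, so the economy is dynamically efficient (under-saving).

under-saving; MPK ≈ 0.166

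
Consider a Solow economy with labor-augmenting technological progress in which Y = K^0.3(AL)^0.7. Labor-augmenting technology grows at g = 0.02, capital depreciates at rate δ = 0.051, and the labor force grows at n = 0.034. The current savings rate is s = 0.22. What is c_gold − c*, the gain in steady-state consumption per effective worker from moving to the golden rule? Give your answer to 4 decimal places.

Break-even investment rate: n + g + δ = 0.034 + 0.02 + 0.051 = 0.105.
Current steady state (s = 0.22): k* = (0.22/0.105)^(1/0.7) ≈ 2.8768, y* = 2.8768^0.3 ≈ 1.3730, c* = (1−0.22)·1.3730 ≈ 1.0709.
Golden rule sets MPK = n+g+δ: 0.3·k^(0.3−1) = 0.105, so k_gold = (0.3/0.105)^(1/0.7) ≈ 4.4806.
y_gold = 4.4806^0.3 ≈ 1.5682, c_gold = y_gold − 0.105·k_gold ≈ 1.0977.
Gain: Δc = 1.0977 − 1.0709 ≈ 0.0268.

Δc ≈ 0.0268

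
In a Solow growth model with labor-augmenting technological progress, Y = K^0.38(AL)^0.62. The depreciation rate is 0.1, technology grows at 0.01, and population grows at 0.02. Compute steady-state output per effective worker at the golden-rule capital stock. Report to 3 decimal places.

y_gold ≈ 1.930

Break-even investment rate: n + g + δ = 0.02 + 0.01 + 0.1 = 0.13.
Golden rule sets MPK = n+g+δ: 0.38·k^(0.38−1) = 0.13, so k_gold = (0.38/0.13)^(1/0.62) ≈ 5.6410.
Output: y_gold = k_gold^0.38 = 5.6410^0.38 ≈ 1.9298.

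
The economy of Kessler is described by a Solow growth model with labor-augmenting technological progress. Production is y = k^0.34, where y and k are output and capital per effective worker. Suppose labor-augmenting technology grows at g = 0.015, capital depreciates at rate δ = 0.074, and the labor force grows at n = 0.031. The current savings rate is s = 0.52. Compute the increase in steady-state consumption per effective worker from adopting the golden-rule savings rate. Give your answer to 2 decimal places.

Δc ≈ 0.11

The effective depreciation rate is n + g + δ = 0.031 + 0.015 + 0.074 = 0.12.
Current steady state (s = 0.52): k* = (0.52/0.12)^(1/0.66) ≈ 9.2232, y* = 9.2232^0.34 ≈ 2.1284, c* = (1−0.52)·2.1284 ≈ 1.0216.
At the golden rule the marginal product of capital equals n+g+δ: 0.34·k^(0.34−1) = 0.12. Solving, k_gold = (0.34/0.12)^(1/0.66) ≈ 4.8451.
y_gold = 4.8451^0.34 ≈ 1.7100, c_gold = y_gold − 0.12·k_gold ≈ 1.1286.
Gain: Δc = 1.1286 − 1.0216 ≈ 0.1070.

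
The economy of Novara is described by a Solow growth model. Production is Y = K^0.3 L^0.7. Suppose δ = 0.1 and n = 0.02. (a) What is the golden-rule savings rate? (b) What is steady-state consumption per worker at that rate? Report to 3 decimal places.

The effective depreciation rate is n + δ = 0.02 + 0.1 = 0.12.
For Cobb-Douglas, s_gold equals capital's share: s_gold = 0.3.
At the golden rule the marginal product of capital equals n+δ: 0.3·k^(0.3−1) = 0.12. Solving, k_gold = (0.3/0.12)^(1/0.7) ≈ 3.7024.
y_gold = 3.7024^0.3 ≈ 1.4810; c_gold = (1−0.3)·y_gold ≈ 1.0367.

(a) s_gold = 0.300; (b) c_gold ≈ 1.037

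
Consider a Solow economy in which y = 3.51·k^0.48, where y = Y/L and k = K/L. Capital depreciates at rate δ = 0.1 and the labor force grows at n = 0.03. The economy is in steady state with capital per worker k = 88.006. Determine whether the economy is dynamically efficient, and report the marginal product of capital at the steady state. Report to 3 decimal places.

Break-even investment rate: n + δ = 0.03 + 0.1 = 0.13.
MPK = 0.48·3.51·k^(0.48−1) = 0.48·3.51·88.006^(-0.52) ≈ 0.1642.
MPK > 0.13, so the economy is dynamically efficient (under-saving).

dynamically efficient; MPK ≈ 0.164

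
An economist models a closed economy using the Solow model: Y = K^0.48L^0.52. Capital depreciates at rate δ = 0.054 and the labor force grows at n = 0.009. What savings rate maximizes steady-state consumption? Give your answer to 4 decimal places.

The effective depreciation rate is n + δ = 0.009 + 0.054 = 0.063.
At the golden rule MPK = n+δ, and in any Cobb-Douglas steady state s = (n+δ)·k/y = MPK·k/y = capital's share 0.48.

s_gold = 0.4800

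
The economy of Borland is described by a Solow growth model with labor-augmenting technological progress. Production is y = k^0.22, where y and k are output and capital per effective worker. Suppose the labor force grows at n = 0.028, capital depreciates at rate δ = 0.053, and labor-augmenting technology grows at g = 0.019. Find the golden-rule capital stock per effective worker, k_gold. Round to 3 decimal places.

Capital per effective worker breaks even when investment replaces (n + g + δ)·k; here n + g + δ = 0.1.
Setting f'(k) = n+g+δ gives 0.22·k^(0.22−1) = 0.1, hence k_gold = (0.22/0.1)^(1/0.78) ≈ 2.7479.

k_gold ≈ 2.748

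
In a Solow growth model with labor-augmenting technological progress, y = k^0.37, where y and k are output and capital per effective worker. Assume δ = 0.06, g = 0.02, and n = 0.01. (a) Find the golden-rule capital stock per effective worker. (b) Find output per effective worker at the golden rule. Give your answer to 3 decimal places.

Break-even investment rate: n + g + δ = 0.01 + 0.02 + 0.06 = 0.09.
Golden rule sets MPK = n+g+δ: 0.37·k^(0.37−1) = 0.09, so k_gold = (0.37/0.09)^(1/0.63) ≈ 9.4306.
y_gold = 9.4306^0.37 ≈ 2.2939.

(a) k_gold ≈ 9.431; (b) y_gold ≈ 2.294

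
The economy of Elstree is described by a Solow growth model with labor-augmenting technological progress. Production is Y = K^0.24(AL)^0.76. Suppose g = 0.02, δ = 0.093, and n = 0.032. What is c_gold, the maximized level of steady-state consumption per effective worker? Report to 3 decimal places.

The effective depreciation rate is n + g + δ = 0.032 + 0.02 + 0.093 = 0.145.
At the golden rule the marginal product of capital equals n+g+δ: 0.24·k^(0.24−1) = 0.145. Solving, k_gold = (0.24/0.145)^(1/0.76) ≈ 1.9407.
y_gold = 1.9407^0.24 ≈ 1.1725.
c_gold = y_gold − (n+g+δ)·k_gold = 1.1725 − 0.145·1.9407 ≈ 0.8911.

c_gold ≈ 0.891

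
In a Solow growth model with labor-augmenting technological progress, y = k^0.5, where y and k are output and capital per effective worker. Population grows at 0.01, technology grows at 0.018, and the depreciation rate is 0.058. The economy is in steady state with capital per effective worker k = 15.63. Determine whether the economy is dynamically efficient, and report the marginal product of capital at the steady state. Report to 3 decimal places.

Break-even investment rate: n + g + δ = 0.01 + 0.018 + 0.058 = 0.086.
MPK = 0.5·k^(0.5−1) = 0.5·15.63^(-0.5) ≈ 0.1265.
MPK > 0.086, so the economy is dynamically efficient (under-saving).

dynamically efficient; MPK ≈ 0.126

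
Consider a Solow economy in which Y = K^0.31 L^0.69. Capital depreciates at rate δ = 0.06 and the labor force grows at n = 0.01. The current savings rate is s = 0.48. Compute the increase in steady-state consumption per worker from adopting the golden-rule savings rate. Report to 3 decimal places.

n + δ = 0.01 + 0.06 = 0.07.
Current steady state (s = 0.48): k* = (0.48/0.07)^(1/0.69) ≈ 16.2855, y* = 16.2855^0.31 ≈ 2.3750, c* = (1−0.48)·2.3750 ≈ 1.2350.
Maximizing c = f(k) − (n+δ)·k gives f'(k) = n+δ, i.e. 0.31·k^(0.31−1) = 0.07, so k_gold = (0.31/0.07)^(1/0.69) ≈ 8.6420.
y_gold = 8.6420^0.31 ≈ 1.9514, c_gold = y_gold − 0.07·k_gold ≈ 1.3465.
Gain: Δc = 1.3465 − 1.2350 ≈ 0.1115.

Δc ≈ 0.111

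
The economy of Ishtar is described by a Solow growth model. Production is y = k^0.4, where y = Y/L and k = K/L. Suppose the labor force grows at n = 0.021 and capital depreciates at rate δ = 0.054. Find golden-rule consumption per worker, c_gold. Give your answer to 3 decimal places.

Break-even investment rate: n + δ = 0.021 + 0.054 = 0.075.
Maximizing c = f(k) − (n+δ)·k gives f'(k) = n+δ, i.e. 0.4·k^(0.4−1) = 0.075, so k_gold = (0.4/0.075)^(1/0.6) ≈ 16.2804.
y_gold = 16.2804^0.4 ≈ 3.0526.
c_gold = y_gold − (n+δ)·k_gold = 3.0526 − 0.075·16.2804 ≈ 1.8315.

c_gold ≈ 1.832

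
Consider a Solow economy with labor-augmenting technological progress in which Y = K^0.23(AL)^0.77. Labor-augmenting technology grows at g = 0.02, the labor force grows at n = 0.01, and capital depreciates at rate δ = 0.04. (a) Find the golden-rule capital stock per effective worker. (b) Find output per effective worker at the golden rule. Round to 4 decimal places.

(a) k_gold ≈ 4.6876; (b) y_gold ≈ 1.4267

The effective depreciation rate is n + g + δ = 0.01 + 0.02 + 0.04 = 0.07.
At the golden rule the marginal product of capital equals n+g+δ: 0.23·k^(0.23−1) = 0.07. Solving, k_gold = (0.23/0.07)^(1/0.77) ≈ 4.6876.
y_gold = 4.6876^0.23 ≈ 1.4267.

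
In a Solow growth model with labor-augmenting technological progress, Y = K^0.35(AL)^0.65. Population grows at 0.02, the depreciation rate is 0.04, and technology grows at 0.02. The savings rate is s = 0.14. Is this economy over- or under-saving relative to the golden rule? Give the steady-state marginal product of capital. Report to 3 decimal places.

The effective depreciation rate is n + g + δ = 0.02 + 0.02 + 0.04 = 0.08.
Steady-state k*: s·k^0.35 = 0.08·k gives k* = (0.14/0.08)^(1/0.65) ≈ 2.3654.
MPK = 0.35·2.3654^(-0.65) ≈ 0.2000.
MPK > n+g+δ = 0.08, so the economy is dynamically efficient (under-saving).

under-saving; MPK ≈ 0.200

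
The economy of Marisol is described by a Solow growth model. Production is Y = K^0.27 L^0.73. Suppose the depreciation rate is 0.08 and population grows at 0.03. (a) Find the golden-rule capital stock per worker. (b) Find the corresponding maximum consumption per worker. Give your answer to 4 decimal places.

Break-even investment rate: n + δ = 0.03 + 0.08 = 0.11.
Setting f'(k) = n+δ gives 0.27·k^(0.27−1) = 0.11, hence k_gold = (0.27/0.11)^(1/0.73) ≈ 3.4214.
y_gold = 3.4214^0.27 ≈ 1.3939; c_gold = y_gold − 0.11·k_gold ≈ 1.0176.

(a) k_gold ≈ 3.4214; (b) c_gold ≈ 1.0176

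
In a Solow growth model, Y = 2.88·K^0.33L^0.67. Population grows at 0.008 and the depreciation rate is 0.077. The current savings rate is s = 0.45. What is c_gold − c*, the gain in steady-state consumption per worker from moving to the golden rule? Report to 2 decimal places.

Δc ≈ 0.28

n + δ = 0.008 + 0.077 = 0.085.
Current steady state (s = 0.45): k* = (0.45·2.88/0.085)^(1/0.67) ≈ 58.3377, y* = 2.88·58.3377^0.33 ≈ 11.0193, c* = (1−0.45)·11.0193 ≈ 6.0606.
Golden rule sets MPK = n+δ: 0.33·2.88·k^(0.33−1) = 0.085, so k_gold = (0.33·2.88/0.085)^(1/0.67) ≈ 36.7203.
y_gold = 2.88·36.7203^0.33 ≈ 9.4583, c_gold = y_gold − 0.085·k_gold ≈ 6.3370.
Gain: Δc = 6.3370 − 6.0606 ≈ 0.2764.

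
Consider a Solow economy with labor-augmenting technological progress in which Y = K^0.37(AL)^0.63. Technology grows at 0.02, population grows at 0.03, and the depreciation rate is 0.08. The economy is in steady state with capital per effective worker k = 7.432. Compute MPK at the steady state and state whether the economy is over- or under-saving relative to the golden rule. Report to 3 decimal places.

over-saving; MPK ≈ 0.105

Capital per effective worker breaks even when investment replaces (n + g + δ)·k; here n + g + δ = 0.13.
MPK = 0.37·k^(0.37−1) = 0.37·7.432^(-0.63) ≈ 0.1046.
MPK < 0.13, so the economy is dynamically inefficient (over-saving).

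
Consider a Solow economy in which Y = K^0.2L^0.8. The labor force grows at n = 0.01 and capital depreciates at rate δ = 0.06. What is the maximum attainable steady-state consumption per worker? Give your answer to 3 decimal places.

The effective depreciation rate is n + δ = 0.01 + 0.06 = 0.07.
At the golden rule the marginal product of capital equals n+δ: 0.2·k^(0.2−1) = 0.07. Solving, k_gold = (0.2/0.07)^(1/0.8) ≈ 3.7146.
y_gold = 3.7146^0.2 ≈ 1.3001.
c_gold = y_gold − (n+δ)·k_gold = 1.3001 − 0.07·3.7146 ≈ 1.0401.

c_gold ≈ 1.040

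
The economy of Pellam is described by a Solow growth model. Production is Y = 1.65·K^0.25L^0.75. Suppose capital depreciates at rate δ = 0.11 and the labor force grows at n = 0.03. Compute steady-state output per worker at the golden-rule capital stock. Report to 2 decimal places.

n + δ = 0.03 + 0.11 = 0.14.
Golden rule sets MPK = n+δ: 0.25·1.65·k^(0.25−1) = 0.14, so k_gold = (0.25·1.65/0.14)^(1/0.75) ≈ 4.2240.
Output: y_gold = 1.65·k_gold^0.25 = 1.65·4.2240^0.25 ≈ 2.3655.

y_gold ≈ 2.37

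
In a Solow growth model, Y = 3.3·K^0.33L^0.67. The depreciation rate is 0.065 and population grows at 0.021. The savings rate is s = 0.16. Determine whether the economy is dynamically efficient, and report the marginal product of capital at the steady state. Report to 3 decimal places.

dynamically efficient; MPK ≈ 0.177

n + δ = 0.021 + 0.065 = 0.086.
Steady-state k*: s·A·k^0.33 = 0.086·k gives k* = (0.16·3.3/0.086)^(1/0.67) ≈ 15.0080.
MPK = 0.33·3.3·15.0080^(-0.67) ≈ 0.1774.
MPK > n+δ = 0.086, so the economy is dynamically efficient (under-saving).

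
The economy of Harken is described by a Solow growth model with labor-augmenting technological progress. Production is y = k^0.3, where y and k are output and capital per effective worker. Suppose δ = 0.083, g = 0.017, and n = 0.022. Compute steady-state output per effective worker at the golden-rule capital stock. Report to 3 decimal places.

Capital per effective worker breaks even when investment replaces (n + g + δ)·k; here n + g + δ = 0.122.
Golden rule sets MPK = n+g+δ: 0.3·k^(0.3−1) = 0.122, so k_gold = (0.3/0.122)^(1/0.7) ≈ 3.6160.
Output: y_gold = k_gold^0.3 = 3.6160^0.3 ≈ 1.4705.

y_gold ≈ 1.471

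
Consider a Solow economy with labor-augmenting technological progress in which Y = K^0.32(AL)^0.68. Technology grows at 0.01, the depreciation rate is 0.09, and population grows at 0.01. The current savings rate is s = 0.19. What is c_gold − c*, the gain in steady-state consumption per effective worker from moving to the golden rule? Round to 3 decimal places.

Capital per effective worker breaks even when investment replaces (n + g + δ)·k; here n + g + δ = 0.11.
Current steady state (s = 0.19): k* = (0.19/0.11)^(1/0.68) ≈ 2.2339, y* = 2.2339^0.32 ≈ 1.2933, c* = (1−0.19)·1.2933 ≈ 1.0476.
At the golden rule the marginal product of capital equals n+g+δ: 0.32·k^(0.32−1) = 0.11. Solving, k_gold = (0.32/0.11)^(1/0.68) ≈ 4.8083.
y_gold = 4.8083^0.32 ≈ 1.6529, c_gold = y_gold − 0.11·k_gold ≈ 1.1240.
Gain: Δc = 1.1240 − 1.0476 ≈ 0.0764.

Δc ≈ 0.076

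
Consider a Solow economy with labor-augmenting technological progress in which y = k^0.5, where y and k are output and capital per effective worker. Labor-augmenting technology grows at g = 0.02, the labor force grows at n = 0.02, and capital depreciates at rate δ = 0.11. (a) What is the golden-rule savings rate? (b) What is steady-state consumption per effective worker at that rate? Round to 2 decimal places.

n + g + δ = 0.02 + 0.02 + 0.11 = 0.15.
For Cobb-Douglas, s_gold equals capital's share: s_gold = 0.5.
Golden rule sets MPK = n+g+δ: 0.5·k^(0.5−1) = 0.15, so k_gold = (0.5/0.15)^(1/0.5) ≈ 11.1111.
y_gold = 11.1111^0.5 ≈ 3.3333; c_gold = (1−0.5)·y_gold ≈ 1.6667.

(a) s_gold = 0.50; (b) c_gold ≈ 1.67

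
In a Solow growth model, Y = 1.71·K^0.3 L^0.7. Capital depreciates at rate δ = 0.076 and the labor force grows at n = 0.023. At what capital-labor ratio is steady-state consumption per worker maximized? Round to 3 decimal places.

n + δ = 0.023 + 0.076 = 0.099.
Setting f'(k) = n+δ gives 0.3·1.71·k^(0.3−1) = 0.099, hence k_gold = (0.3·1.71/0.099)^(1/0.7) ≈ 10.4879.

k_gold ≈ 10.488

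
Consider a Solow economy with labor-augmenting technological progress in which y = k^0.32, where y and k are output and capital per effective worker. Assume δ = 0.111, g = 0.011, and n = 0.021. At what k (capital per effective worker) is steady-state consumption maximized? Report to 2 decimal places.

Capital per effective worker breaks even when investment replaces (n + g + δ)·k; here n + g + δ = 0.143.
At the golden rule the marginal product of capital equals n+g+δ: 0.32·k^(0.32−1) = 0.143. Solving, k_gold = (0.32/0.143)^(1/0.68) ≈ 3.2691.

k_gold ≈ 3.27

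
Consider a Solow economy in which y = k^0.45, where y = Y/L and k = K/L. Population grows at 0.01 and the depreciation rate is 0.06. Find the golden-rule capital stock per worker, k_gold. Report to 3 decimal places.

n + δ = 0.01 + 0.06 = 0.07.
Maximizing c = f(k) − (n+δ)·k gives f'(k) = n+δ, i.e. 0.45·k^(0.45−1) = 0.07, so k_gold = (0.45/0.07)^(1/0.55) ≈ 29.4645.

k_gold ≈ 29.464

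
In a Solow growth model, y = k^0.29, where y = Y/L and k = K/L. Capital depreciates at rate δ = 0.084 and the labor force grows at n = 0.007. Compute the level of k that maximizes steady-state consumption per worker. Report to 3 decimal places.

Capital per worker breaks even when investment replaces (n + δ)·k; here n + δ = 0.091.
Setting f'(k) = n+δ gives 0.29·k^(0.29−1) = 0.091, hence k_gold = (0.29/0.091)^(1/0.71) ≈ 5.1163.

k_gold ≈ 5.116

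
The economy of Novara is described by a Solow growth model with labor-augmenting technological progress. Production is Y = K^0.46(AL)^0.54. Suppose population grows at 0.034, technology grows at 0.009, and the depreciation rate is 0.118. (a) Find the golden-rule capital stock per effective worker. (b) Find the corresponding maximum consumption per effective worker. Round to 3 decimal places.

Break-even investment rate: n + g + δ = 0.034 + 0.009 + 0.118 = 0.161.
Maximizing c = f(k) − (n+g+δ)·k gives f'(k) = n+g+δ, i.e. 0.46·k^(0.46−1) = 0.161, so k_gold = (0.46/0.161)^(1/0.54) ≈ 6.9874.
y_gold = 6.9874^0.46 ≈ 2.4456; c_gold = y_gold − 0.161·k_gold ≈ 1.3206.

(a) k_gold ≈ 6.987; (b) c_gold ≈ 1.321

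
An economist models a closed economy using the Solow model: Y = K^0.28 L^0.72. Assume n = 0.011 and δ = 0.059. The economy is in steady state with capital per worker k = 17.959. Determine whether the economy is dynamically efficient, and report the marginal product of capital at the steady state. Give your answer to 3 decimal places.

dynamically inefficient; MPK ≈ 0.035

n + δ = 0.011 + 0.059 = 0.07.
MPK = 0.28·k^(0.28−1) = 0.28·17.959^(-0.72) ≈ 0.0350.
MPK < 0.07, so the economy is dynamically inefficient (over-saving).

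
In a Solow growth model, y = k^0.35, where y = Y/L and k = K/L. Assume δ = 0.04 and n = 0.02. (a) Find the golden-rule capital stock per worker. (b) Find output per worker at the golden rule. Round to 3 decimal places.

(a) k_gold ≈ 15.078; (b) y_gold ≈ 2.585

Break-even investment rate: n + δ = 0.02 + 0.04 = 0.06.
At the golden rule the marginal product of capital equals n+δ: 0.35·k^(0.35−1) = 0.06. Solving, k_gold = (0.35/0.06)^(1/0.65) ≈ 15.0776.
y_gold = 15.0776^0.35 ≈ 2.5847.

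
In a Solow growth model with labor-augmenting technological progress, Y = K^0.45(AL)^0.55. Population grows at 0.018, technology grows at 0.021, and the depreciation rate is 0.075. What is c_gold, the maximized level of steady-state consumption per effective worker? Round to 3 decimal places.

The effective depreciation rate is n + g + δ = 0.018 + 0.021 + 0.075 = 0.114.
Golden rule sets MPK = n+g+δ: 0.45·k^(0.45−1) = 0.114, so k_gold = (0.45/0.114)^(1/0.55) ≈ 12.1394.
y_gold = 12.1394^0.45 ≈ 3.0753.
c_gold = y_gold − (n+g+δ)·k_gold = 3.0753 − 0.114·12.1394 ≈ 1.6914.

c_gold ≈ 1.691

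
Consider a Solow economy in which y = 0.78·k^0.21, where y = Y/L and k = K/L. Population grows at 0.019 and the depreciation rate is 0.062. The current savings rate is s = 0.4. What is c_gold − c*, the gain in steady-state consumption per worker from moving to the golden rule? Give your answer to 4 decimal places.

Δc ≈ 0.0733

The effective depreciation rate is n + δ = 0.019 + 0.062 = 0.081.
Current steady state (s = 0.4): k* = (0.4·0.78/0.081)^(1/0.79) ≈ 5.5126, y* = 0.78·5.5126^0.21 ≈ 1.1163, c* = (1−0.4)·1.1163 ≈ 0.6698.
At the golden rule the marginal product of capital equals n+δ: 0.21·0.78·k^(0.21−1) = 0.081. Solving, k_gold = (0.21·0.78/0.081)^(1/0.79) ≈ 2.4385.
y_gold = 0.78·2.4385^0.21 ≈ 0.9406, c_gold = y_gold − 0.081·k_gold ≈ 0.7430.
Gain: Δc = 0.7430 − 0.6698 ≈ 0.0733.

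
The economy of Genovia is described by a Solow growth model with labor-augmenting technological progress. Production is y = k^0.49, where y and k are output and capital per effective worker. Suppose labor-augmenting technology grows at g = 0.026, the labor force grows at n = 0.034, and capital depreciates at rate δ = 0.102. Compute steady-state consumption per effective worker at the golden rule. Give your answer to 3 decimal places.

n + g + δ = 0.034 + 0.026 + 0.102 = 0.162.
Golden rule sets MPK = n+g+δ: 0.49·k^(0.49−1) = 0.162, so k_gold = (0.49/0.162)^(1/0.51) ≈ 8.7602.
y_gold = 8.7602^0.49 ≈ 2.8962.
c_gold = y_gold − (n+g+δ)·k_gold = 2.8962 − 0.162·8.7602 ≈ 1.4771.

c_gold ≈ 1.477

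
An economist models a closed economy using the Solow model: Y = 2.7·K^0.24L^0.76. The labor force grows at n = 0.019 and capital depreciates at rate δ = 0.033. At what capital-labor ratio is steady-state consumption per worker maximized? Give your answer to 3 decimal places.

n + δ = 0.019 + 0.033 = 0.052.
Golden rule sets MPK = n+δ: 0.24·2.7·k^(0.24−1) = 0.052, so k_gold = (0.24·2.7/0.052)^(1/0.76) ≈ 27.6402.

k_gold ≈ 27.640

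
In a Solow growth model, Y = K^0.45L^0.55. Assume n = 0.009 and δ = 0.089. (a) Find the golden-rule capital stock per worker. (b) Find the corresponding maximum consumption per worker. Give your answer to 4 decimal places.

The effective depreciation rate is n + δ = 0.009 + 0.089 = 0.098.
At the golden rule the marginal product of capital equals n+δ: 0.45·k^(0.45−1) = 0.098. Solving, k_gold = (0.45/0.098)^(1/0.55) ≈ 15.9813.
y_gold = 15.9813^0.45 ≈ 3.4804; c_gold = y_gold − 0.098·k_gold ≈ 1.9142.

(a) k_gold ≈ 15.9813; (b) c_gold ≈ 1.9142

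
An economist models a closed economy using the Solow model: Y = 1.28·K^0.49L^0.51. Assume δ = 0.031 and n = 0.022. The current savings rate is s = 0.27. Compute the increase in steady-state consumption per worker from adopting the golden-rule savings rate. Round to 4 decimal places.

Δc ≈ 1.3507

The effective depreciation rate is n + δ = 0.022 + 0.031 = 0.053.
Current steady state (s = 0.27): k* = (0.27·1.28/0.053)^(1/0.51) ≈ 39.5059, y* = 1.28·39.5059^0.49 ≈ 7.7549, c* = (1−0.27)·7.7549 ≈ 5.6611.
Maximizing c = f(k) − (n+δ)·k gives f'(k) = n+δ, i.e. 0.49·1.28·k^(0.49−1) = 0.053, so k_gold = (0.49·1.28/0.053)^(1/0.51) ≈ 127.1092.
y_gold = 1.28·127.1092^0.49 ≈ 13.7485, c_gold = y_gold − 0.053·k_gold ≈ 7.0118.
Gain: Δc = 7.0118 − 5.6611 ≈ 1.3507.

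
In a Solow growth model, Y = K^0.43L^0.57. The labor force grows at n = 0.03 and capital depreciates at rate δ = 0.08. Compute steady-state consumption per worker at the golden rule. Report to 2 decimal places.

The effective depreciation rate is n + δ = 0.03 + 0.08 = 0.11.
Setting f'(k) = n+δ gives 0.43·k^(0.43−1) = 0.11, hence k_gold = (0.43/0.11)^(1/0.57) ≈ 10.9328.
y_gold = 10.9328^0.43 ≈ 2.7968.
c_gold = y_gold − (n+δ)·k_gold = 2.7968 − 0.11·10.9328 ≈ 1.5941.

c_gold ≈ 1.59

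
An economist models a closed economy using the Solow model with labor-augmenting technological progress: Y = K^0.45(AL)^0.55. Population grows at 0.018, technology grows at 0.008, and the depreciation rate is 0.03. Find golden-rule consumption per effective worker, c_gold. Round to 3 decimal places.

Capital per effective worker breaks even when investment replaces (n + g + δ)·k; here n + g + δ = 0.056.
Maximizing c = f(k) − (n+g+δ)·k gives f'(k) = n+g+δ, i.e. 0.45·k^(0.45−1) = 0.056, so k_gold = (0.45/0.056)^(1/0.55) ≈ 44.2078.
y_gold = 44.2078^0.45 ≈ 5.5014.
c_gold = y_gold − (n+g+δ)·k_gold = 5.5014 − 0.056·44.2078 ≈ 3.0258.

c_gold ≈ 3.026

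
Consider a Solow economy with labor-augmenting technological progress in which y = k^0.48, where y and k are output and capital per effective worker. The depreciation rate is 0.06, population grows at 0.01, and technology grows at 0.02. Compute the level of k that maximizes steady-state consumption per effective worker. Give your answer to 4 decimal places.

k_gold ≈ 25.0077

The effective depreciation rate is n + g + δ = 0.01 + 0.02 + 0.06 = 0.09.
At the golden rule the marginal product of capital equals n+g+δ: 0.48·k^(0.48−1) = 0.09. Solving, k_gold = (0.48/0.09)^(1/0.52) ≈ 25.0077.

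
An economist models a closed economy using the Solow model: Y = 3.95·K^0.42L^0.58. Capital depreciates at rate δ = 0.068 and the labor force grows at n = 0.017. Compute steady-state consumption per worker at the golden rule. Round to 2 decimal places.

c_gold ≈ 19.70

Break-even investment rate: n + δ = 0.017 + 0.068 = 0.085.
Golden rule sets MPK = n+δ: 0.42·3.95·k^(0.42−1) = 0.085, so k_gold = (0.42·3.95/0.085)^(1/0.58) ≈ 167.8321.
y_gold = 3.95·167.8321^0.42 ≈ 33.9660.
c_gold = y_gold − (n+δ)·k_gold = 33.9660 − 0.085·167.8321 ≈ 19.7003.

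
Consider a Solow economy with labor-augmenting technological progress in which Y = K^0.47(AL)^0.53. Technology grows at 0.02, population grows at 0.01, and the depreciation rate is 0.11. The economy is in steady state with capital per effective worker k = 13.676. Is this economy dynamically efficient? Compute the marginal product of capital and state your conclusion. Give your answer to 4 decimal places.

n + g + δ = 0.01 + 0.02 + 0.11 = 0.14.
MPK = 0.47·k^(0.47−1) = 0.47·13.676^(-0.53) ≈ 0.1175.
MPK < 0.14, so the economy is dynamically inefficient (over-saving).

dynamically inefficient; MPK ≈ 0.1175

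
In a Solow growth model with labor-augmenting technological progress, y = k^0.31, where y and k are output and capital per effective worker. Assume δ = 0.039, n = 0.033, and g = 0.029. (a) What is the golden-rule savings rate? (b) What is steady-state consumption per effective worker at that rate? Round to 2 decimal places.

n + g + δ = 0.033 + 0.029 + 0.039 = 0.101.
For Cobb-Douglas, s_gold equals capital's share: s_gold = 0.31.
Maximizing c = f(k) − (n+g+δ)·k gives f'(k) = n+g+δ, i.e. 0.31·k^(0.31−1) = 0.101, so k_gold = (0.31/0.101)^(1/0.69) ≈ 5.0799.
y_gold = 5.0799^0.31 ≈ 1.6551; c_gold = (1−0.31)·y_gold ≈ 1.1420.

(a) s_gold = 0.31; (b) c_gold ≈ 1.14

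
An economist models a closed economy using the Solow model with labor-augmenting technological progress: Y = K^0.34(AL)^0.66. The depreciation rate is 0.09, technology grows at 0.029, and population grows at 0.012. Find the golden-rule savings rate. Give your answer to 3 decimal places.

s_gold = 0.340

Break-even investment rate: n + g + δ = 0.012 + 0.029 + 0.09 = 0.131.
At the golden rule MPK = n+g+δ, and in any Cobb-Douglas steady state s = (n+g+δ)·k/y = MPK·k/y = capital's share 0.34.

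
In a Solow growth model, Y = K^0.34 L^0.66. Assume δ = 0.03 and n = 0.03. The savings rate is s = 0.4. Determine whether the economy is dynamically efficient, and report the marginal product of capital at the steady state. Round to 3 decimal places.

n + δ = 0.03 + 0.03 = 0.06.
Steady-state k*: s·k^0.34 = 0.06·k gives k* = (0.4/0.06)^(1/0.66) ≈ 17.7152.
MPK = 0.34·17.7152^(-0.66) ≈ 0.0510.
MPK < n+δ = 0.06, so the economy is dynamically inefficient (over-saving).

dynamically inefficient; MPK ≈ 0.051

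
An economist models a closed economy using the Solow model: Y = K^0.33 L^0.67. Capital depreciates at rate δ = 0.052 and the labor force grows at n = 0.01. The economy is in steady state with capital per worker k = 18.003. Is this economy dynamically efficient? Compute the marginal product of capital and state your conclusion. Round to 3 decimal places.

Break-even investment rate: n + δ = 0.01 + 0.052 = 0.062.
MPK = 0.33·k^(0.33−1) = 0.33·18.003^(-0.67) ≈ 0.0476.
MPK < 0.062, so the economy is dynamically inefficient (over-saving).

dynamically inefficient; MPK ≈ 0.048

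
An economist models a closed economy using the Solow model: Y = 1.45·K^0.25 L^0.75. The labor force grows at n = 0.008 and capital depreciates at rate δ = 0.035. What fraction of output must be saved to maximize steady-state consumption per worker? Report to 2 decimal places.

s_gold = 0.25

Capital per worker breaks even when investment replaces (n + δ)·k; here n + δ = 0.043.
At the golden rule MPK = n+δ, and in any Cobb-Douglas steady state s = (n+δ)·k/y = MPK·k/y = capital's share 0.25.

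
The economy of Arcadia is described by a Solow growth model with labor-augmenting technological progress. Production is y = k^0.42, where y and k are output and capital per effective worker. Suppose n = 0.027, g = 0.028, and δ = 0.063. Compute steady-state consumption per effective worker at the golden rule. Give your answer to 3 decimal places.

c_gold ≈ 1.454

n + g + δ = 0.027 + 0.028 + 0.063 = 0.118.
Maximizing c = f(k) − (n+g+δ)·k gives f'(k) = n+g+δ, i.e. 0.42·k^(0.42−1) = 0.118, so k_gold = (0.42/0.118)^(1/0.58) ≈ 8.9255.
y_gold = 8.9255^0.42 ≈ 2.5076.
c_gold = y_gold − (n+g+δ)·k_gold = 2.5076 − 0.118·8.9255 ≈ 1.4544.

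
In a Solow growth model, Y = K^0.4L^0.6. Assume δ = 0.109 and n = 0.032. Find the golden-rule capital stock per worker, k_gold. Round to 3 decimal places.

k_gold ≈ 5.685

n + δ = 0.032 + 0.109 = 0.141.
Setting f'(k) = n+δ gives 0.4·k^(0.4−1) = 0.141, hence k_gold = (0.4/0.141)^(1/0.6) ≈ 5.6851.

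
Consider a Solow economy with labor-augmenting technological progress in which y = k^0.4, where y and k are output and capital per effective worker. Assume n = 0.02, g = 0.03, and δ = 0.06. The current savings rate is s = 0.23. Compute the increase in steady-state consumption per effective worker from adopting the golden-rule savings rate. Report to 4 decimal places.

Capital per effective worker breaks even when investment replaces (n + g + δ)·k; here n + g + δ = 0.11.
Current steady state (s = 0.23): k* = (0.23/0.11)^(1/0.6) ≈ 3.4189, y* = 3.4189^0.4 ≈ 1.6351, c* = (1−0.23)·1.6351 ≈ 1.2591.
Golden rule sets MPK = n+g+δ: 0.4·k^(0.4−1) = 0.11, so k_gold = (0.4/0.11)^(1/0.6) ≈ 8.5990.
y_gold = 8.5990^0.4 ≈ 2.3647, c_gold = y_gold − 0.11·k_gold ≈ 1.4188.
Gain: Δc = 1.4188 − 1.2591 ≈ 0.1598.

Δc ≈ 0.1598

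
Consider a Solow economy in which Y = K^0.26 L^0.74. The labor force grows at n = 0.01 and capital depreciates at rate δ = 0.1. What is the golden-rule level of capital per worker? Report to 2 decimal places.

k_gold ≈ 3.20

The effective depreciation rate is n + δ = 0.01 + 0.1 = 0.11.
Golden rule sets MPK = n+δ: 0.26·k^(0.26−1) = 0.11, so k_gold = (0.26/0.11)^(1/0.74) ≈ 3.1977.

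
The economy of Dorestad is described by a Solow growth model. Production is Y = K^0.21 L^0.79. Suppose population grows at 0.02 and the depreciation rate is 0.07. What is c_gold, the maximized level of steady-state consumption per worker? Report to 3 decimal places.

c_gold ≈ 0.990

n + δ = 0.02 + 0.07 = 0.09.
Maximizing c = f(k) − (n+δ)·k gives f'(k) = n+δ, i.e. 0.21·k^(0.21−1) = 0.09, so k_gold = (0.21/0.09)^(1/0.79) ≈ 2.9228.
y_gold = 2.9228^0.21 ≈ 1.2526.
c_gold = y_gold − (n+δ)·k_gold = 1.2526 − 0.09·2.9228 ≈ 0.9896.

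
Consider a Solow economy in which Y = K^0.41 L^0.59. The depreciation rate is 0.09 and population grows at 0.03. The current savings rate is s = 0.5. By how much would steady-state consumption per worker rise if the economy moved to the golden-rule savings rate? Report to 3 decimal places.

Δc ≈ 0.038

n + δ = 0.03 + 0.09 = 0.12.
Current steady state (s = 0.5): k* = (0.5/0.12)^(1/0.59) ≈ 11.2328, y* = 11.2328^0.41 ≈ 2.6959, c* = (1−0.5)·2.6959 ≈ 1.3479.
Golden rule sets MPK = n+δ: 0.41·k^(0.41−1) = 0.12, so k_gold = (0.41/0.12)^(1/0.59) ≈ 8.0244.
y_gold = 8.0244^0.41 ≈ 2.3486, c_gold = y_gold − 0.12·k_gold ≈ 1.3857.
Gain: Δc = 1.3857 − 1.3479 ≈ 0.0377.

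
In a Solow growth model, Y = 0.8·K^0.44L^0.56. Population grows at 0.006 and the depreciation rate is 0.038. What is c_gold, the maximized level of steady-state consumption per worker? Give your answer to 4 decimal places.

n + δ = 0.006 + 0.038 = 0.044.
Setting f'(k) = n+δ gives 0.44·0.8·k^(0.44−1) = 0.044, hence k_gold = (0.44·0.8/0.044)^(1/0.56) ≈ 40.9884.
y_gold = 0.8·40.9884^0.44 ≈ 4.0988.
c_gold = y_gold − (n+δ)·k_gold = 4.0988 − 0.044·40.9884 ≈ 2.2953.

c_gold ≈ 2.2953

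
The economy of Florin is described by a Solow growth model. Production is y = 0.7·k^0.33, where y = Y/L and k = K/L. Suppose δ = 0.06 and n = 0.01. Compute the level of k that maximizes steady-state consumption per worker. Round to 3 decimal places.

The effective depreciation rate is n + δ = 0.01 + 0.06 = 0.07.
Golden rule sets MPK = n+δ: 0.33·0.7·k^(0.33−1) = 0.07, so k_gold = (0.33·0.7/0.07)^(1/0.67) ≈ 5.9416.

k_gold ≈ 5.942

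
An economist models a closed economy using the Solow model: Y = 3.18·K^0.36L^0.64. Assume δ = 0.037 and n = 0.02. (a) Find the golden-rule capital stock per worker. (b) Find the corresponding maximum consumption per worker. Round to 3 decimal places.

Capital per worker breaks even when investment replaces (n + δ)·k; here n + δ = 0.057.
Setting f'(k) = n+δ gives 0.36·3.18·k^(0.36−1) = 0.057, hence k_gold = (0.36·3.18/0.057)^(1/0.64) ≈ 108.5702.
y_gold = 3.18·108.5702^0.36 ≈ 17.1903; c_gold = y_gold − 0.057·k_gold ≈ 11.0018.

(a) k_gold ≈ 108.570; (b) c_gold ≈ 11.002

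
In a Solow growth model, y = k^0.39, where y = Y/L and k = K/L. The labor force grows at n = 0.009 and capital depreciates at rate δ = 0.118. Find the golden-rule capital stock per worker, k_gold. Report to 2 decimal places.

Capital per worker breaks even when investment replaces (n + δ)·k; here n + δ = 0.127.
Golden rule sets MPK = n+δ: 0.39·k^(0.39−1) = 0.127, so k_gold = (0.39/0.127)^(1/0.61) ≈ 6.2920.

k_gold ≈ 6.29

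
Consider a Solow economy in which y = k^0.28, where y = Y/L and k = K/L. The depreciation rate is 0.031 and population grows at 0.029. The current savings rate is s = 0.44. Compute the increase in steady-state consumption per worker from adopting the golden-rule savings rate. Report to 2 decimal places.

Δc ≈ 0.10

Capital per worker breaks even when investment replaces (n + δ)·k; here n + δ = 0.06.
Current steady state (s = 0.44): k* = (0.44/0.06)^(1/0.72) ≈ 15.9150, y* = 15.9150^0.28 ≈ 2.1702, c* = (1−0.44)·2.1702 ≈ 1.2153.
Golden rule sets MPK = n+δ: 0.28·k^(0.28−1) = 0.06, so k_gold = (0.28/0.06)^(1/0.72) ≈ 8.4952.
y_gold = 8.4952^0.28 ≈ 1.8204, c_gold = y_gold − 0.06·k_gold ≈ 1.3107.
Gain: Δc = 1.3107 − 1.2153 ≈ 0.0954.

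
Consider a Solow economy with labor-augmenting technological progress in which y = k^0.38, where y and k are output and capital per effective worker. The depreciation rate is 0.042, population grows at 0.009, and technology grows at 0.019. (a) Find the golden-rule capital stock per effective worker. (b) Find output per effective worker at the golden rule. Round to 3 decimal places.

(a) k_gold ≈ 15.310; (b) y_gold ≈ 2.820

Break-even investment rate: n + g + δ = 0.009 + 0.019 + 0.042 = 0.07.
Setting f'(k) = n+g+δ gives 0.38·k^(0.38−1) = 0.07, hence k_gold = (0.38/0.07)^(1/0.62) ≈ 15.3101.
y_gold = 15.3101^0.38 ≈ 2.8203.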